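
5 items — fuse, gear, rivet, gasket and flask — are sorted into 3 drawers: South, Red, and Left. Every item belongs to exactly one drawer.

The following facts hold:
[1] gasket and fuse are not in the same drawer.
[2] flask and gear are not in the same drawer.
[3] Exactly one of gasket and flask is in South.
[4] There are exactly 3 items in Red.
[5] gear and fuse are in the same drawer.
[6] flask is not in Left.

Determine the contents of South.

South = {flask}

From (6): flask ∉ Left.
Suppose fuse ∈ South: no assignment then satisfies all the clues, so fuse ∉ South.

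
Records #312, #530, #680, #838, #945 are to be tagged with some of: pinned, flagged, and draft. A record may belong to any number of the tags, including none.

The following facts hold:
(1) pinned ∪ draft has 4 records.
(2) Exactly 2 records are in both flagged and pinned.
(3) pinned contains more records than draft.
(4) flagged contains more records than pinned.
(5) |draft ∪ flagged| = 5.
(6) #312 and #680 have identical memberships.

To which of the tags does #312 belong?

#312: flagged, pinned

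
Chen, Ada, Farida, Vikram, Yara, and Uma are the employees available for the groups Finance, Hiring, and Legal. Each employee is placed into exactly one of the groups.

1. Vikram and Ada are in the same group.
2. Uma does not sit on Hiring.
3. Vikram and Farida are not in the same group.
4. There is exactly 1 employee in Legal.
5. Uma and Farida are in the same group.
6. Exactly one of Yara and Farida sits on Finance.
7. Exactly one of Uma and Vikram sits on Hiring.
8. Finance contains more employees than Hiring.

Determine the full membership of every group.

Finance = {Chen, Farida, Uma}; Hiring = {Ada, Vikram}; Legal = {Yara}

From (2): Uma ∉ Hiring.
(5): Farida matches Uma: Farida ∉ Hiring.
(7) (exactly one): Vikram ∈ Hiring.
(1): Ada matches Vikram: Ada ∉ Finance.
(1): Ada matches Vikram: Ada ∈ Hiring.
Suppose Chen ∉ Finance: no assignment then satisfies all the clues, so Chen ∈ Finance.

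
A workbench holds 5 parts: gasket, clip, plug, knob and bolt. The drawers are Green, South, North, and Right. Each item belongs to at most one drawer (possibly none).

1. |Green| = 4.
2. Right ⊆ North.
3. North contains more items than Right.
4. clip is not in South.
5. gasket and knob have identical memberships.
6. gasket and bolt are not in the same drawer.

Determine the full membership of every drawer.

Green = {clip, gasket, knob, plug}; South = {}; North = {bolt}; Right = {}

From (4): clip ∉ South.
Suppose gasket ∉ Green: no assignment then satisfies all the clues, so gasket ∈ Green.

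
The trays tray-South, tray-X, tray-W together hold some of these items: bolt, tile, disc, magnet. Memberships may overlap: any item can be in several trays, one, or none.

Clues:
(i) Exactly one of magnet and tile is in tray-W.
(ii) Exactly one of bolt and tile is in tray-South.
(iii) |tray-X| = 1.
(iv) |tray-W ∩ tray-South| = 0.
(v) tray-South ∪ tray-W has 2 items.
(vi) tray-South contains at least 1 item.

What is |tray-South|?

1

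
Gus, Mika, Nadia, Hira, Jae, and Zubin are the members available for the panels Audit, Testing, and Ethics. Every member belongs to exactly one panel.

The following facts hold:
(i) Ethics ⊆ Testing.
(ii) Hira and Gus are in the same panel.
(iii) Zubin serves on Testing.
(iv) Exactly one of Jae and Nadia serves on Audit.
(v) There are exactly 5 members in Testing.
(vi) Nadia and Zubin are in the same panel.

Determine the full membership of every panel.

Audit = {Jae}; Testing = {Gus, Hira, Mika, Nadia, Zubin}; Ethics = {}

From (iii): Zubin ∈ Testing.
(vi): Nadia matches Zubin: Nadia ∉ Audit.
(vi): Nadia matches Zubin: Nadia ∈ Testing.
(iv) (exactly one): Jae ∈ Audit.
(v): only 5 candidates remain for Testing, so all are in.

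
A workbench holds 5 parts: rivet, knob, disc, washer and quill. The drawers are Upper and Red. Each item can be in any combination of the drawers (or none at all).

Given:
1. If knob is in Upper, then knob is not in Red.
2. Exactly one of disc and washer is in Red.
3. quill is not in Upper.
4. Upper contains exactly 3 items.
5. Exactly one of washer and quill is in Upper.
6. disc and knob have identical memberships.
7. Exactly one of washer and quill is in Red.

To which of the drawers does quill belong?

From (3): quill ∉ Upper.
(5) (exactly one): washer ∈ Upper.
Suppose quill ∈ Red: no assignment then satisfies all the clues, so quill ∉ Red.

quill: none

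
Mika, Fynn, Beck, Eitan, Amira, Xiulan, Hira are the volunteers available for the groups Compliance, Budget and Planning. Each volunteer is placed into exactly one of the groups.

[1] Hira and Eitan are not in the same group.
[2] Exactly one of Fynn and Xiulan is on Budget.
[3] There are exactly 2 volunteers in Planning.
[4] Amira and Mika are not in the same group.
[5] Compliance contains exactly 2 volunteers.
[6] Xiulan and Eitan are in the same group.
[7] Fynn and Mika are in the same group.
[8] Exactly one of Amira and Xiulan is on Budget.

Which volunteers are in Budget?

Budget = {Beck, Eitan, Xiulan}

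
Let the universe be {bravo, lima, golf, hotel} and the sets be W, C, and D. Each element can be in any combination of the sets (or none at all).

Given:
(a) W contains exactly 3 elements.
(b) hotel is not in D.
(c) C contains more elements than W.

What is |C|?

4

From (b): hotel ∉ D.
Suppose bravo ∉ C: no assignment then satisfies all the clues, so bravo ∈ C.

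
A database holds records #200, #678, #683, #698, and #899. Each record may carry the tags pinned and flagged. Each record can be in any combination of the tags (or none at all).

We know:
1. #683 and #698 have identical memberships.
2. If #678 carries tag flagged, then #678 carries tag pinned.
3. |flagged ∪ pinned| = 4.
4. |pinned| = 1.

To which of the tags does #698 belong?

#698: flagged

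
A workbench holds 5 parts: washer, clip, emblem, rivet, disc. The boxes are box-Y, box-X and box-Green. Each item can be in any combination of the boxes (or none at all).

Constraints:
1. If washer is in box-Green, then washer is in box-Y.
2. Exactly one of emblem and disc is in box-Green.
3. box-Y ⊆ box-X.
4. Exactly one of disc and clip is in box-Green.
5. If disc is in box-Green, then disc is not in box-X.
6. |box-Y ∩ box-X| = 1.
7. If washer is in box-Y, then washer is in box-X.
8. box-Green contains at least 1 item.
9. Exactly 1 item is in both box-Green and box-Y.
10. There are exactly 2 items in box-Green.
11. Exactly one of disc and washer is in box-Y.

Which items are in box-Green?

box-Green = {disc, washer}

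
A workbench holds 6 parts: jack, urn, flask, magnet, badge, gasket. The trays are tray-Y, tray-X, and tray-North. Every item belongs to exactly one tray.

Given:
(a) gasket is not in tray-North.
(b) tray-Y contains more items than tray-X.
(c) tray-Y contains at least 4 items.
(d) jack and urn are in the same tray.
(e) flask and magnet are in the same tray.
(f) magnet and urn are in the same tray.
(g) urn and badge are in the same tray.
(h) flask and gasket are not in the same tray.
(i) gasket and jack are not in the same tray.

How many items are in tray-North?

0

From (a): gasket ∉ tray-North.
Suppose jack ∉ tray-Y: no assignment then satisfies all the clues, so jack ∈ tray-Y.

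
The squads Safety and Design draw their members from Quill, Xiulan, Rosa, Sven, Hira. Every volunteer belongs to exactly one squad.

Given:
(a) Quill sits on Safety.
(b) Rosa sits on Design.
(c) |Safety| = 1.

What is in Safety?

Safety = {Quill}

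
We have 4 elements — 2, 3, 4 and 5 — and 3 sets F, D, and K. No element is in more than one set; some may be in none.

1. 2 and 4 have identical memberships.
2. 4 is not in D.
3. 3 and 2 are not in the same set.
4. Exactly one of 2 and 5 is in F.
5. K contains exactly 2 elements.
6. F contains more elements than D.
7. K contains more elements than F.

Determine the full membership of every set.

F = {5}; D = {}; K = {2, 4}

From (2): 4 ∉ D.
(1): 2 matches 4: 2 ∉ D.
Suppose 2 ∈ F: no assignment then satisfies all the clues, so 2 ∉ F.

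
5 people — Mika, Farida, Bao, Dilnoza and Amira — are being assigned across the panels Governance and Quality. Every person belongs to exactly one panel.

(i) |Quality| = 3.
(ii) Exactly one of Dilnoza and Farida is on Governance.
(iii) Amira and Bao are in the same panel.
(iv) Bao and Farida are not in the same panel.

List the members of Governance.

Governance = {Farida, Mika}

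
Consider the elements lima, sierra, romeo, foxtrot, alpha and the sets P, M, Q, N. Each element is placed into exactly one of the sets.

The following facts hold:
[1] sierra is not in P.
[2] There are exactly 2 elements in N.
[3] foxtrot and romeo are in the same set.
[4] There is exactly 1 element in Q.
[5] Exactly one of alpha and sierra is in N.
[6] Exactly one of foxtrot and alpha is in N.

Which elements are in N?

N = {alpha, lima}

From (1): sierra ∉ P.
Suppose lima ∉ N: no assignment then satisfies all the clues, so lima ∈ N.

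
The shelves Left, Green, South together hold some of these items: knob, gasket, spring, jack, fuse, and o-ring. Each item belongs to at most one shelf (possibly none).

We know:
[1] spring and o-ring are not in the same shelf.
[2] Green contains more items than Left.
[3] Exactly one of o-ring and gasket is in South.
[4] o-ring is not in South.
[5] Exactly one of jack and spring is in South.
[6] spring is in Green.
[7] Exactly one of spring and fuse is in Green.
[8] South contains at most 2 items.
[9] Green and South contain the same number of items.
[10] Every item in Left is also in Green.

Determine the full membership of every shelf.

Left = {}; Green = {knob, spring}; South = {gasket, jack}

From (4): o-ring ∉ South.
From (6): spring ∈ Green.
(1): o-ring ∉ Green.
(3) (exactly one): gasket ∈ South.
(5) (exactly one): jack ∈ South.
(7) (exactly one): fuse ∉ Green.
(8): South already has 2, so the rest are out.
(10) contrapositive: fuse ∉ Left.
(10) contrapositive: o-ring ∉ Left.
Suppose knob ∈ Left: no assignment then satisfies all the clues, so knob ∉ Left.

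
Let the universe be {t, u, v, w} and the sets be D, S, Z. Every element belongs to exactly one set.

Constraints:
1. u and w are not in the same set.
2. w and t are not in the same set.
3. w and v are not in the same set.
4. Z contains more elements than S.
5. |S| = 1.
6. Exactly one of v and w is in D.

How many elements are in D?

1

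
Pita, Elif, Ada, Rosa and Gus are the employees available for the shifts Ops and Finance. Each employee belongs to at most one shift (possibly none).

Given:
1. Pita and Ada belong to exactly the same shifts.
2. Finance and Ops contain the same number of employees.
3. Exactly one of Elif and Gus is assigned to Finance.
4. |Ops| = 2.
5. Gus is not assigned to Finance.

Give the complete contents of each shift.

Ops = {Ada, Pita}; Finance = {Elif, Rosa}

From (5): Gus ∉ Finance.
(3) (exactly one): Elif ∈ Finance.
Suppose Pita ∉ Ops: no assignment then satisfies all the clues, so Pita ∈ Ops.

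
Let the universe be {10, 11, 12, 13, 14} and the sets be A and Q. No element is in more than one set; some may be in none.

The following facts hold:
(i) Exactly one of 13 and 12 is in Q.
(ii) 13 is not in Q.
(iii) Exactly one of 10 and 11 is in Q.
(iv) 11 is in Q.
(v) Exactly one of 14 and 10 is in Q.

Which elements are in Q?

From (ii): 13 ∉ Q.
From (iv): 11 ∈ Q.
(i) (exactly one): 12 ∈ Q.
(iii) (exactly one): 10 ∉ Q.
(v) (exactly one): 14 ∈ Q.

Q = {11, 12, 14}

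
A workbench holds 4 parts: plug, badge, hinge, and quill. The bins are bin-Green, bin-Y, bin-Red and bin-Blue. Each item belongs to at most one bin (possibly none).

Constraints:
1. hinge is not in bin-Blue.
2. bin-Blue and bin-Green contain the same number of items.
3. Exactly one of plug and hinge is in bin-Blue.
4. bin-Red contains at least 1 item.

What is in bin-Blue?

bin-Blue = {plug}

From (1): hinge ∉ bin-Blue.
(3) (exactly one): plug ∈ bin-Blue.
Suppose badge ∈ bin-Blue: no assignment then satisfies all the clues, so badge ∉ bin-Blue.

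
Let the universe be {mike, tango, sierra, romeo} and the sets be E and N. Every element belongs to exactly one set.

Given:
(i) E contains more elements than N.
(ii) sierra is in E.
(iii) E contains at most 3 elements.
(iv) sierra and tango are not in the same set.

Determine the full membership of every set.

E = {mike, romeo, sierra}; N = {tango}

From (ii): sierra ∈ E.
(iv): tango ∉ E.
Only one set left: tango ∈ N.
Suppose mike ∉ E: no assignment then satisfies all the clues, so mike ∈ E.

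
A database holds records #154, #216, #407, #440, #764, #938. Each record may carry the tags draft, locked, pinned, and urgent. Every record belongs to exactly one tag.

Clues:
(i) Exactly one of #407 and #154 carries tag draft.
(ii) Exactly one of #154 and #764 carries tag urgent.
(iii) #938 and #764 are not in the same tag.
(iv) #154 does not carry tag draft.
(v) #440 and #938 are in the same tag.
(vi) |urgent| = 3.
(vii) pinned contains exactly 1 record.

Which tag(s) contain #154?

#154: urgent

From (iv): #154 ∉ draft.
(i) (exactly one): #407 ∈ draft.
Suppose #154 ∈ locked: no assignment then satisfies all the clues, so #154 ∉ locked.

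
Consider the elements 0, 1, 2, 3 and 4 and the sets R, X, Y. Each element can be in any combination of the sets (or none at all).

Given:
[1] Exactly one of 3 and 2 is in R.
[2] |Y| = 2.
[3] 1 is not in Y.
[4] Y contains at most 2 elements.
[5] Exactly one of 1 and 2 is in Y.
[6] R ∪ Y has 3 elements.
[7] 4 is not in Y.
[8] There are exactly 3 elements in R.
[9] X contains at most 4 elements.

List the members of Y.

Y = {0, 2}

From (3): 1 ∉ Y.
From (7): 4 ∉ Y.
(5) (exactly one): 2 ∈ Y.
Suppose 0 ∉ Y: no assignment then satisfies all the clues, so 0 ∈ Y.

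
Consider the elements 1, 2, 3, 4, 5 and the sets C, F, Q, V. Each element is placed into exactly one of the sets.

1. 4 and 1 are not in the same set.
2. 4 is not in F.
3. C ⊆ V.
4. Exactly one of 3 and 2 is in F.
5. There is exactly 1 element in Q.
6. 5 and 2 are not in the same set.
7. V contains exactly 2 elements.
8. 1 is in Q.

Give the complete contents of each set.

C = {}; F = {3, 5}; Q = {1}; V = {2, 4}

From (2): 4 ∉ F.
From (8): 1 ∈ Q.
(1): 4 ∉ Q.
(5): Q already has 1, so the rest are out.
Suppose 2 ∈ C: no assignment then satisfies all the clues, so 2 ∉ C.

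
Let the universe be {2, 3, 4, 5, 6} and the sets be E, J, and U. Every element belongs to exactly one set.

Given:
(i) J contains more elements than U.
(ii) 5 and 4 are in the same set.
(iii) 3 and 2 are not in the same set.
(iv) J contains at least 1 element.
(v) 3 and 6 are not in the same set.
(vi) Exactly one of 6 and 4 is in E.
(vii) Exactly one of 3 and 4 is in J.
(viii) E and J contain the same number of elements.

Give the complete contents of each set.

E = {2, 6}; J = {4, 5}; U = {3}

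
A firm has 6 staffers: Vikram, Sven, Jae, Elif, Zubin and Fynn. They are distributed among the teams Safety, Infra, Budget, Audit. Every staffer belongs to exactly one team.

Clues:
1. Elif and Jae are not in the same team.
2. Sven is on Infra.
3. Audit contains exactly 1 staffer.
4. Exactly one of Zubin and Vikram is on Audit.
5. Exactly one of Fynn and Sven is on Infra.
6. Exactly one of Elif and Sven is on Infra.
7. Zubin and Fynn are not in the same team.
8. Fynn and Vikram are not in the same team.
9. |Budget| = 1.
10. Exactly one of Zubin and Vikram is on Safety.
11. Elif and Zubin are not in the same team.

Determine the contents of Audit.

Audit = {Zubin}

From (2): Sven ∈ Infra.
(5) (exactly one): Fynn ∉ Infra.
(6) (exactly one): Elif ∉ Infra.
Suppose Vikram ∈ Audit: no assignment then satisfies all the clues, so Vikram ∉ Audit.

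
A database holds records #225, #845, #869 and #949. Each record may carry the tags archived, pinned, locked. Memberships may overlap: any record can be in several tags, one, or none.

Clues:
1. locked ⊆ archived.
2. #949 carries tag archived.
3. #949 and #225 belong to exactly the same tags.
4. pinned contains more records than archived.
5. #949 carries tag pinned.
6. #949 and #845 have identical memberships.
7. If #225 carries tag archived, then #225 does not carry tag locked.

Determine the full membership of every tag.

archived = {#225, #845, #949}; pinned = {#225, #845, #869, #949}; locked = {}

From (2): #949 ∈ archived.
From (5): #949 ∈ pinned.
(3): #225 matches #949: #225 ∈ archived.
(3): #225 matches #949: #225 ∈ pinned.
(6): #845 matches #949: #845 ∈ archived.
(6): #845 matches #949: #845 ∈ pinned.
(7): #225 ∉ locked.
(3): #949 matches #225: #949 ∉ locked.
(6): #845 matches #949: #845 ∉ locked.
Suppose #869 ∈ archived: no assignment then satisfies all the clues, so #869 ∉ archived.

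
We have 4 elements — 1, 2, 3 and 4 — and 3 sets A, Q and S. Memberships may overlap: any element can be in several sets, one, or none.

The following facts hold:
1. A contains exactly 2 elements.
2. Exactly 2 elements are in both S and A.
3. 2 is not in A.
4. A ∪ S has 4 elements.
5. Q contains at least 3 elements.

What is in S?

S = {1, 2, 3, 4}

From (3): 2 ∉ A.
Suppose 1 ∉ S: no assignment then satisfies all the clues, so 1 ∈ S.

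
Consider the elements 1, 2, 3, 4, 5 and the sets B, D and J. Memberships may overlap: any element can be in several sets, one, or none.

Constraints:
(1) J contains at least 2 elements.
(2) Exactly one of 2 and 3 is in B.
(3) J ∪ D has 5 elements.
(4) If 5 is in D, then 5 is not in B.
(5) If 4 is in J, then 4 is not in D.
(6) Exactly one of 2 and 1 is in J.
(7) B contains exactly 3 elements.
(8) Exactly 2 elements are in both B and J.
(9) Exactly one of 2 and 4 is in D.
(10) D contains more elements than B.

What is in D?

D = {1, 2, 3, 5}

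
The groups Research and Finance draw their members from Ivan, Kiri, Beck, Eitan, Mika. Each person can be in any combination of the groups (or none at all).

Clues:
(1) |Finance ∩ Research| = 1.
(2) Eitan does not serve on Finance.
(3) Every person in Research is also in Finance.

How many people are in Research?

1

From (2): Eitan ∉ Finance.
(3) contrapositive: Eitan ∉ Research.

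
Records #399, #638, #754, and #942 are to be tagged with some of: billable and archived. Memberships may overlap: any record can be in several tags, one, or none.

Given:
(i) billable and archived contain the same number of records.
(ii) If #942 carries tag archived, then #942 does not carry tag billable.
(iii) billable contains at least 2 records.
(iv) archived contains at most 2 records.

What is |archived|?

2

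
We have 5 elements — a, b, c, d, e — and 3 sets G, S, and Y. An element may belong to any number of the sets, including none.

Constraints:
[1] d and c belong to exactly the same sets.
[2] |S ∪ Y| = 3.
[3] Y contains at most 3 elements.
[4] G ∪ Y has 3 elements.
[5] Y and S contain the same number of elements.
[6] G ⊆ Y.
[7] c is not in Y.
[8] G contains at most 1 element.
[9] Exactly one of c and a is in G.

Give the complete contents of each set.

From (7): c ∉ Y.
(1): d matches c: d ∉ Y.
(6) contrapositive: c ∉ G.
(6) contrapositive: d ∉ G.
(9) (exactly one): a ∈ G.
(6) with a ∈ G: a ∈ Y.
(8): G already has 1, so the rest are out.
Suppose a ∉ S: no assignment then satisfies all the clues, so a ∈ S.

G = {a}; S = {a, b, e}; Y = {a, b, e}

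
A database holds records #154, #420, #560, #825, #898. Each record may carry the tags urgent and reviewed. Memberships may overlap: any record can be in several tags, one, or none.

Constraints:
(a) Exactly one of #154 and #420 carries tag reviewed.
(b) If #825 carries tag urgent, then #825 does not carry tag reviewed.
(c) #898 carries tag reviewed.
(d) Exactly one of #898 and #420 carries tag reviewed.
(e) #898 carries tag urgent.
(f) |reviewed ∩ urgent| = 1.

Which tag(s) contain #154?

#154: reviewed

From (c): #898 ∈ reviewed.
From (e): #898 ∈ urgent.
(d) (exactly one): #420 ∉ reviewed.
(a) (exactly one): #154 ∈ reviewed.
Suppose #154 ∈ urgent: no assignment then satisfies all the clues, so #154 ∉ urgent.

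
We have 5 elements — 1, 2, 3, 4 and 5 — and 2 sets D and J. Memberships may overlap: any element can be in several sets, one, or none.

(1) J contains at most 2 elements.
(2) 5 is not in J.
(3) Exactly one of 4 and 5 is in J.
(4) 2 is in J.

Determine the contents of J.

J = {2, 4}

From (2): 5 ∉ J.
From (4): 2 ∈ J.
(3) (exactly one): 4 ∈ J.
(1): J already has 2, so the rest are out.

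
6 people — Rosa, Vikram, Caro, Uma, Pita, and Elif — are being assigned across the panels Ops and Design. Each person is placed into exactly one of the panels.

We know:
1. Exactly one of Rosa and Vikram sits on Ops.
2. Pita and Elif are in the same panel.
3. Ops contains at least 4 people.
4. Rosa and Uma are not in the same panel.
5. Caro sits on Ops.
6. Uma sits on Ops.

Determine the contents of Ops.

Ops = {Caro, Elif, Pita, Uma, Vikram}

From (5): Caro ∈ Ops.
From (6): Uma ∈ Ops.
(4): Rosa ∉ Ops.
Only one panel left: Rosa ∈ Design.
(1) (exactly one): Vikram ∈ Ops.
Suppose Pita ∉ Ops: no assignment then satisfies all the clues, so Pita ∈ Ops.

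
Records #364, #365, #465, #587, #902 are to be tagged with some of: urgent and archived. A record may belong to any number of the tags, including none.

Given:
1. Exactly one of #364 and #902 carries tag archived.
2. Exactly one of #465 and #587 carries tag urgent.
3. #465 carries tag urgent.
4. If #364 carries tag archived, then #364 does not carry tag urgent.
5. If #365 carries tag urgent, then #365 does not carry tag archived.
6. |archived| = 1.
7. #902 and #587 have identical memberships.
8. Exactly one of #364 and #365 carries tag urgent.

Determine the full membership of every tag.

urgent = {#365, #465}; archived = {#364}

From (3): #465 ∈ urgent.
(2) (exactly one): #587 ∉ urgent.
(7): #902 matches #587: #902 ∉ urgent.
Suppose #364 ∈ urgent: no assignment then satisfies all the clues, so #364 ∉ urgent.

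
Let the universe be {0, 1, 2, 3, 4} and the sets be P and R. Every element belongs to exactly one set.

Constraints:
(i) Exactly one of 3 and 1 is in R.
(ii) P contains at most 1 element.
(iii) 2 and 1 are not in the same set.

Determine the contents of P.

P = {1}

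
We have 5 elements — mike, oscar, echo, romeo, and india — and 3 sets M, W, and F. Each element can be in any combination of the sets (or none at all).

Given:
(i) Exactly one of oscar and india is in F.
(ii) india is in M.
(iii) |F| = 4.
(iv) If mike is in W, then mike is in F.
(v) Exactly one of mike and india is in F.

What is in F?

From (ii): india ∈ M.
Suppose mike ∉ F: no assignment then satisfies all the clues, so mike ∈ F.

F = {echo, mike, oscar, romeo}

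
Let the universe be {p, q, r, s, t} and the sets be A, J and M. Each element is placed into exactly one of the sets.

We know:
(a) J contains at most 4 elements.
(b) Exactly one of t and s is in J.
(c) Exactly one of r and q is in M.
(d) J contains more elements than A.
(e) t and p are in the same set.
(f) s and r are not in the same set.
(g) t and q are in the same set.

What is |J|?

3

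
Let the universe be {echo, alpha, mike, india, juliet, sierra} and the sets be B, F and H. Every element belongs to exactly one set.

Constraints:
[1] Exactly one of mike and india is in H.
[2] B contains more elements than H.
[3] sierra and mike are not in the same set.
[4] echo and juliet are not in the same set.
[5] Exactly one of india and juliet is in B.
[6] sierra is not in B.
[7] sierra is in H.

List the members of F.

F = {echo}

From (6): sierra ∉ B.
From (7): sierra ∈ H.
(3): mike ∉ H.
(1) (exactly one): india ∈ H.
(5) (exactly one): juliet ∈ B.
(4): echo ∉ B.
Suppose echo ∉ F: no assignment then satisfies all the clues, so echo ∈ F.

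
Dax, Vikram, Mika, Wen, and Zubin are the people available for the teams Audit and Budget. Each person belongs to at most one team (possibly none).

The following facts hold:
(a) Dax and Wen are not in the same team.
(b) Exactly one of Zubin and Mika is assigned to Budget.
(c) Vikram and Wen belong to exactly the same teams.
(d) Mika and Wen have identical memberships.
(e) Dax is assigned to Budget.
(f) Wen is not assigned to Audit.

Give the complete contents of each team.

Audit = {}; Budget = {Dax, Zubin}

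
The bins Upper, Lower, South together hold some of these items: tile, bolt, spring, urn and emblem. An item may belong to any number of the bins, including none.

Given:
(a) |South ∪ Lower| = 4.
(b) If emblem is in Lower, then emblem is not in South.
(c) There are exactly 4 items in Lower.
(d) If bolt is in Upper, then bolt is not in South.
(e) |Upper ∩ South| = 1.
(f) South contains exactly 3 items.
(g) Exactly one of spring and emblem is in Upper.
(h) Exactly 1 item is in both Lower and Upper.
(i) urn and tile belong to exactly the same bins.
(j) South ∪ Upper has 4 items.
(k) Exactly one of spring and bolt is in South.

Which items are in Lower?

Lower = {emblem, spring, tile, urn}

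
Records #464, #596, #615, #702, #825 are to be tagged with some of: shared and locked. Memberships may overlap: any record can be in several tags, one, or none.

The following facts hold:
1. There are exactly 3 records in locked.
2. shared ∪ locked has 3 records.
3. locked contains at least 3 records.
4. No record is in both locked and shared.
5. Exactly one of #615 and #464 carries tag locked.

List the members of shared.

shared = {}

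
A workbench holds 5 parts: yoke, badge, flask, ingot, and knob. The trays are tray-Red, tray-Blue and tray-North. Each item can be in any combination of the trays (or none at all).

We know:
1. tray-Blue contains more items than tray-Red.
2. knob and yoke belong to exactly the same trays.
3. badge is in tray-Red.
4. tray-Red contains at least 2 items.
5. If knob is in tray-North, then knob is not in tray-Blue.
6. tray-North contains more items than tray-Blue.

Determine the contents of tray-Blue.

From (3): badge ∈ tray-Red.
Suppose yoke ∈ tray-Blue: no assignment then satisfies all the clues, so yoke ∉ tray-Blue.

tray-Blue = {badge, flask, ingot}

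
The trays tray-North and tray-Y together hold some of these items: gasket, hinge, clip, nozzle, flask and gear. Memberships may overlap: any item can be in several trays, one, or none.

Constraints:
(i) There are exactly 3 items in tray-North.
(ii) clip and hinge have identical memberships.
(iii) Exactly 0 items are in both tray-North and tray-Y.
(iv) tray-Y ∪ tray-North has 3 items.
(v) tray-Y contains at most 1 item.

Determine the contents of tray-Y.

tray-Y = {}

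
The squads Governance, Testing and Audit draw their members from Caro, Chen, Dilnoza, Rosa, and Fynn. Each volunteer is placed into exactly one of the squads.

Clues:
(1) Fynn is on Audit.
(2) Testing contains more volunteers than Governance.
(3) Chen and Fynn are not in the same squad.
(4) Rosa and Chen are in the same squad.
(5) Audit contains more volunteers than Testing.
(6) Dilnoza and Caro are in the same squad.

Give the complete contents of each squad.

Governance = {}; Testing = {Chen, Rosa}; Audit = {Caro, Dilnoza, Fynn}

From (1): Fynn ∈ Audit.
(3): Chen ∉ Audit.
(4): Rosa matches Chen: Rosa ∉ Audit.
Suppose Caro ∈ Governance: no assignment then satisfies all the clues, so Caro ∉ Governance.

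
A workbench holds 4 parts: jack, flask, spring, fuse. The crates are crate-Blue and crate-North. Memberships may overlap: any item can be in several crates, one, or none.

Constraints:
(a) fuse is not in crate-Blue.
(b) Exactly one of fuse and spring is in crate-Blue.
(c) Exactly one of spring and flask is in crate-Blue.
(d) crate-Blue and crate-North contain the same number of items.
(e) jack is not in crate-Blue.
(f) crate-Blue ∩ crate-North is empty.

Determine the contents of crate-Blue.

crate-Blue = {spring}

From (a): fuse ∉ crate-Blue.
From (e): jack ∉ crate-Blue.
(b) (exactly one): spring ∈ crate-Blue.
(c) (exactly one): flask ∉ crate-Blue.
(f) (disjoint): spring ∉ crate-North.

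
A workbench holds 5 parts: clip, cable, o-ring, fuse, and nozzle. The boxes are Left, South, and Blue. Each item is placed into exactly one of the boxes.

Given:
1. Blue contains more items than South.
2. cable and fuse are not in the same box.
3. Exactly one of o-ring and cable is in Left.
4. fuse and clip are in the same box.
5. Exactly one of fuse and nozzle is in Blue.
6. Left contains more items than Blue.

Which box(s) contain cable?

cable: Blue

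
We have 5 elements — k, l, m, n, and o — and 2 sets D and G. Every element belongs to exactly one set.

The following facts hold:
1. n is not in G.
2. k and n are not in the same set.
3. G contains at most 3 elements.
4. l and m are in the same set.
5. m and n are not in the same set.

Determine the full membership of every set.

From (1): n ∉ G.
Only one set left: n ∈ D.
(2): k ∉ D.
(5): m ∉ D.
Only one set left: k ∈ G.
Only one set left: m ∈ G.
(4): l matches m: l ∉ D.
(4): l matches m: l ∈ G.
(3): G already has 3, so the rest are out.
Only one set left: o ∈ D.

D = {n, o}; G = {k, l, m}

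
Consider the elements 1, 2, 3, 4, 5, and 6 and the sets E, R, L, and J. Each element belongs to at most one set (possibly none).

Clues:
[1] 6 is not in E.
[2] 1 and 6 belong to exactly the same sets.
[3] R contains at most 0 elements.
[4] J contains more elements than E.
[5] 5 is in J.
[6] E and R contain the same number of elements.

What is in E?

From (1): 6 ∉ E.
From (5): 5 ∈ J.
(2): 1 matches 6: 1 ∉ E.
(3): R already has 0, so the rest are out.
Suppose 2 ∈ E: no assignment then satisfies all the clues, so 2 ∉ E.

E = {}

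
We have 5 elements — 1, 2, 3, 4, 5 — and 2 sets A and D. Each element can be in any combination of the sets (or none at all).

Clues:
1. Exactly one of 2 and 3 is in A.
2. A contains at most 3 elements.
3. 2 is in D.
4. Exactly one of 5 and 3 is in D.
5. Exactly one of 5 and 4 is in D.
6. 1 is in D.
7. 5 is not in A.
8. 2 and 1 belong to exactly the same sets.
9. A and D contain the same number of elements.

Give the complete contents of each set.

A = {1, 2, 4}; D = {1, 2, 5}

From (3): 2 ∈ D.
From (6): 1 ∈ D.
From (7): 5 ∉ A.
Suppose 1 ∉ A: no assignment then satisfies all the clues, so 1 ∈ A.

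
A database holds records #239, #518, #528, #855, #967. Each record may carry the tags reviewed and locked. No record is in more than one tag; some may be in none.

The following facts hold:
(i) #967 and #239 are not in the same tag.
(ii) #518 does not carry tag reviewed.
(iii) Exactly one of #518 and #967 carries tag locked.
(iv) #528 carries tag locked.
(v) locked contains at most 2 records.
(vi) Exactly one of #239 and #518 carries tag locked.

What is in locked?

locked = {#518, #528}

From (ii): #518 ∉ reviewed.
From (iv): #528 ∈ locked.
Suppose #239 ∈ locked: no assignment then satisfies all the clues, so #239 ∉ locked.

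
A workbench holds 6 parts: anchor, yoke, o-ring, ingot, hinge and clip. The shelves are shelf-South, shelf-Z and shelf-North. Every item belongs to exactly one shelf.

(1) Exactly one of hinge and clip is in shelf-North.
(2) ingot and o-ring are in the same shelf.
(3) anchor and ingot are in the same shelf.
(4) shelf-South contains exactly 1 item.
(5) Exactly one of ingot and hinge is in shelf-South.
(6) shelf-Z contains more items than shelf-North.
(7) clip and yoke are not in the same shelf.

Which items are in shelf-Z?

shelf-Z = {anchor, ingot, o-ring, yoke}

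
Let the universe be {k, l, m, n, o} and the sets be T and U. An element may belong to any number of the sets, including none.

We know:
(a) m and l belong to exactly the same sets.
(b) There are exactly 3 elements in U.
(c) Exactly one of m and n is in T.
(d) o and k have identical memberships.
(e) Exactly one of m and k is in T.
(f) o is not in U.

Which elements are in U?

U = {l, m, n}

From (f): o ∉ U.
(d): k matches o: k ∉ U.
(b): only 3 candidates remain for U, so all are in.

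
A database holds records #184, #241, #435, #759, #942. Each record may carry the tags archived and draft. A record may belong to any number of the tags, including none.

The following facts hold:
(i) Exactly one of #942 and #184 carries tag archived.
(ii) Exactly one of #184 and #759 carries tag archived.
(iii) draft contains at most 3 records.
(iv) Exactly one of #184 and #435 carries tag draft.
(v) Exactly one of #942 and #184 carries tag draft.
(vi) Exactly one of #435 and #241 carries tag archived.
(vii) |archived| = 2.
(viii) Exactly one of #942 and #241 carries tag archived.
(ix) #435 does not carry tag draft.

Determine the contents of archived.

archived = {#184, #241}

From (ix): #435 ∉ draft.
(iv) (exactly one): #184 ∈ draft.
(v) (exactly one): #942 ∉ draft.
Suppose #184 ∉ archived: no assignment then satisfies all the clues, so #184 ∈ archived.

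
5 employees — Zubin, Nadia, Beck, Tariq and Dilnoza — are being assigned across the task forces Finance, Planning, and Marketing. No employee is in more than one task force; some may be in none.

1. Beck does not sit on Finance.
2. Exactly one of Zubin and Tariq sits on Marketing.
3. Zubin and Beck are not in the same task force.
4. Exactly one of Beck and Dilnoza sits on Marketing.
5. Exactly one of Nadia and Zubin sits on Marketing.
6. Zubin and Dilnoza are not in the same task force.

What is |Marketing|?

3

From (1): Beck ∉ Finance.
Suppose Zubin ∈ Marketing: no assignment then satisfies all the clues, so Zubin ∉ Marketing.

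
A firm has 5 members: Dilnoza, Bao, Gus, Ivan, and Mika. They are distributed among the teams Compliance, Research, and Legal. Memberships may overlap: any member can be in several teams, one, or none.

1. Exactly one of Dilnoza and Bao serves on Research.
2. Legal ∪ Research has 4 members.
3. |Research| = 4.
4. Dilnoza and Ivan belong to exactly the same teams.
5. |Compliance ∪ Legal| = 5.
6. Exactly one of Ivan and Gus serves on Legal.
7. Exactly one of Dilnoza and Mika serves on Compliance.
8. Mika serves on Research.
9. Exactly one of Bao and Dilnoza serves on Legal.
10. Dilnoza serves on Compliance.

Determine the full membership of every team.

Compliance = {Bao, Dilnoza, Gus, Ivan}; Research = {Dilnoza, Gus, Ivan, Mika}; Legal = {Dilnoza, Ivan, Mika}

From (8): Mika ∈ Research.
From (10): Dilnoza ∈ Compliance.
(4): Ivan matches Dilnoza: Ivan ∈ Compliance.
(7) (exactly one): Mika ∉ Compliance.
Suppose Dilnoza ∉ Research: no assignment then satisfies all the clues, so Dilnoza ∈ Research.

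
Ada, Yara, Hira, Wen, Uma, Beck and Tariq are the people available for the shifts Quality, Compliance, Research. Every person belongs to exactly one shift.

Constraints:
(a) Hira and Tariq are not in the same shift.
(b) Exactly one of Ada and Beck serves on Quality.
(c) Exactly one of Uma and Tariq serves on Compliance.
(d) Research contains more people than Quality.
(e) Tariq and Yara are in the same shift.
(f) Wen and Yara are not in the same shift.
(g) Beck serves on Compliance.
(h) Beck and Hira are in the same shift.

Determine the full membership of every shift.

Quality = {Ada}; Compliance = {Beck, Hira, Uma, Wen}; Research = {Tariq, Yara}

From (g): Beck ∈ Compliance.
(b) (exactly one): Ada ∈ Quality.
(h): Hira matches Beck: Hira ∉ Quality.
(h): Hira matches Beck: Hira ∈ Compliance.
(a): Tariq ∉ Compliance.
(c) (exactly one): Uma ∈ Compliance.
(e): Yara matches Tariq: Yara ∉ Compliance.
Suppose Yara ∈ Quality: no assignment then satisfies all the clues, so Yara ∉ Quality.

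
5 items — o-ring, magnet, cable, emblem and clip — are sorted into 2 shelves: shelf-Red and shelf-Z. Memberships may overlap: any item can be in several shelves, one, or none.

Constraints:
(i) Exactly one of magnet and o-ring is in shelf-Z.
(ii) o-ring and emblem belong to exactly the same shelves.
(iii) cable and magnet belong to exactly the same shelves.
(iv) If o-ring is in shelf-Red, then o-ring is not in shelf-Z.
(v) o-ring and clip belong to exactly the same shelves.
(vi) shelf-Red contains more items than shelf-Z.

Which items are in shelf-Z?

shelf-Z = {cable, magnet}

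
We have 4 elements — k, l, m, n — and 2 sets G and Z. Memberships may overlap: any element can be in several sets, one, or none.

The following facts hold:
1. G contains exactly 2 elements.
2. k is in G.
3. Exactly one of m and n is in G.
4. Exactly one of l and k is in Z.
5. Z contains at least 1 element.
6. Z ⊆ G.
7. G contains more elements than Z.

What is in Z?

From (2): k ∈ G.
Suppose k ∉ Z: no assignment then satisfies all the clues, so k ∈ Z.

Z = {k}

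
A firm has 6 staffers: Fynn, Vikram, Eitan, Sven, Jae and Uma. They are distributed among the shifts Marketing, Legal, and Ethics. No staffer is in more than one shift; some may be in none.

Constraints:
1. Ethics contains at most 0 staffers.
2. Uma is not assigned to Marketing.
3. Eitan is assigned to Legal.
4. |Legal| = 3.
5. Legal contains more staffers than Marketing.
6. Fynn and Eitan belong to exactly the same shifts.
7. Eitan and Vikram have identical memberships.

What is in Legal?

From (2): Uma ∉ Marketing.
From (3): Eitan ∈ Legal.
(1): Ethics already has 0, so the rest are out.
(6): Fynn matches Eitan: Fynn ∉ Marketing.
(6): Fynn matches Eitan: Fynn ∈ Legal.
(7): Vikram matches Eitan: Vikram ∉ Marketing.
(7): Vikram matches Eitan: Vikram ∈ Legal.
(4): Legal already has 3, so the rest are out.

Legal = {Eitan, Fynn, Vikram}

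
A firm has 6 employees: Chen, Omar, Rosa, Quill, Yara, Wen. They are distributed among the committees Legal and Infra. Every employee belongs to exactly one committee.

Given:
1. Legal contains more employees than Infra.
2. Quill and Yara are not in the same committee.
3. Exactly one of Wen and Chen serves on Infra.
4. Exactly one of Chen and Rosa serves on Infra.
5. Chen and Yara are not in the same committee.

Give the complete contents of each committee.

Legal = {Omar, Rosa, Wen, Yara}; Infra = {Chen, Quill}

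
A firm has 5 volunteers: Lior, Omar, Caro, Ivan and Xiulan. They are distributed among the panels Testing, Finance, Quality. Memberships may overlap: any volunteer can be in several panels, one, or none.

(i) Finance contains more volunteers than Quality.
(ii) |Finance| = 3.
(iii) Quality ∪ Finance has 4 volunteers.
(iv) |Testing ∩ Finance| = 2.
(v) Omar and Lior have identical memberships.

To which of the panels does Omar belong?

Omar: Finance, Testing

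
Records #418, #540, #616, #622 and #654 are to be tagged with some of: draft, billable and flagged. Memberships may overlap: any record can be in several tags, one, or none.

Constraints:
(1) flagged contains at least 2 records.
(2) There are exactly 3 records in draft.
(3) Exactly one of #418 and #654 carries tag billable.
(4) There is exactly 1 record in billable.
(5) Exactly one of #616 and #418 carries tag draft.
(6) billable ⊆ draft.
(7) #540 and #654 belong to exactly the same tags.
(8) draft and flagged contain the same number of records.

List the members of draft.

draft = {#418, #540, #654}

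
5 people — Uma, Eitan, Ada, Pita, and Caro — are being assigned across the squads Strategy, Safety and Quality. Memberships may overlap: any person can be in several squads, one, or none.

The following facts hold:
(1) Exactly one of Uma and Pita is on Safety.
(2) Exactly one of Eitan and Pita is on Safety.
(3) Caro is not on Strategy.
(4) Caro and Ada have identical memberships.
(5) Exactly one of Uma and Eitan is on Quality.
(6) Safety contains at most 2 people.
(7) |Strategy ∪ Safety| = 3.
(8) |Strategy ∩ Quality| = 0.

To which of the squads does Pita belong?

Pita: Strategy

From (3): Caro ∉ Strategy.
(4): Ada matches Caro: Ada ∉ Strategy.
Suppose Pita ∉ Strategy: no assignment then satisfies all the clues, so Pita ∈ Strategy.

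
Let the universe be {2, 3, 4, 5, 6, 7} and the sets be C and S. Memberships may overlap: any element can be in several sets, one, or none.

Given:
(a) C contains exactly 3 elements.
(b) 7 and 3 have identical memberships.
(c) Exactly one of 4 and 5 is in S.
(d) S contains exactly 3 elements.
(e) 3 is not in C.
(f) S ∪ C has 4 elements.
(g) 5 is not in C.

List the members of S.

S = {2, 5, 6}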